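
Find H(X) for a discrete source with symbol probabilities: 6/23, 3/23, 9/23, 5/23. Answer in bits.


H = -sum(p_i * log2(p_i)). Terms: -(6/23)*log2(6/23) = 0.505722; -(3/23)*log2(3/23) = 0.383296; -(9/23)*log2(9/23) = 0.529684; -(5/23)*log2(5/23) = 0.478616. H = 0.505722 + 0.383296 + 0.529684 + 0.478616 = 1.8973

1.8973 bits


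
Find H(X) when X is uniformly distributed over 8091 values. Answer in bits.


H = log2(n) = log2(8091) = 12.9821

12.9821 bits


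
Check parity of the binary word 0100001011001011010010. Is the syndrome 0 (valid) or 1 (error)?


Syndrome = XOR of all bits = 0 XOR 1 XOR 0 XOR 0 XOR 0 XOR 0 XOR 1 XOR 0 XOR 1 XOR 1 XOR 0 XOR 0 XOR 1 XOR 0 XOR 1 XOR 1 XOR 0 XOR 1 XOR 0 XOR 0 XOR 1 XOR 0 = 1

1


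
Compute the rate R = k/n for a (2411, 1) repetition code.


Rate = k/n = 1/2411

1/2411


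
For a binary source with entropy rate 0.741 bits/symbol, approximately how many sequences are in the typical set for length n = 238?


log2|A_typical| = nH = 238 * 0.741 = 176.358, so |A_typical| ~ 2^176.358 = 1.228e+53

1.228e+53


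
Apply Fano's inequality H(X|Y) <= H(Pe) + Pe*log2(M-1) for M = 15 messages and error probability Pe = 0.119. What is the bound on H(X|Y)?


H(Pe) = -Pe*log2(Pe) - (1-Pe)*log2(1-Pe) = -0.119*log2(0.119) - 0.881*log2(0.881) = 0.365445 + 0.161035 = 0.5265. Pe*log2(M-1) = 0.119*log2(14) = 0.453075. Bound = H(Pe) + Pe*log2(M-1) = 0.365445 + 0.161035 + 0.453075 = 0.9796

0.9796 bits


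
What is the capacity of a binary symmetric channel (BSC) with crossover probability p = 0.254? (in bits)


H(p) = -p*log2(p) - (1-p)*log2(1-p) = -0.254*log2(0.254) - 0.746*log2(0.746) = 0.502183 + 0.315373 = 0.8176. C = 1 - H(p) = 1 - 0.8176 = 0.1824

0.1824 bits


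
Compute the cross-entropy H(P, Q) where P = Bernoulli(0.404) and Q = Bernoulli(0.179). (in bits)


H(P,Q) = -p*log2(q) - (1-p)*log2(1-q). -0.404*log2(0.179) = 1.002715; -0.596*log2(0.821) = 0.169589. H(P,Q) = 1.002715 + 0.169589 = 1.1723

1.1723 bits


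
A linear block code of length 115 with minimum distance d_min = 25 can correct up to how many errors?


Correction capability = floor((d-1)/2) = floor((25-1)/2) = 12

12 errors


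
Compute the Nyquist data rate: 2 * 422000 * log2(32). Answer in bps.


Rate = 2 * B * log2(M) = 2 * 422000 * 5.0 = 4220000.0

4220000.0 bps


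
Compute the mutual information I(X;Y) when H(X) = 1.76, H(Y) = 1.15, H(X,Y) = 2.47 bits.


I(X;Y) = H(X) + H(Y) - H(X,Y) = 1.76 + 1.15 - 2.47 = 0.44

0.44 bits


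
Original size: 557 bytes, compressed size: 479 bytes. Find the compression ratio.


Ratio = original / compressed = 557 / 479 = 1.1628

1.1628


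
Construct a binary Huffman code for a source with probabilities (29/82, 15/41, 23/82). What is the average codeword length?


Huffman construction (repeatedly merge the two least-probable nodes; each merge adds 1 bit to every symbol beneath it): 23/82 + 29/82 = 26/41; 15/41 + 26/41 = 1. Resulting codeword lengths (in the order the probabilities were given): (2, 1, 2). L_avg = sum(p_i * l_i) = 29/82*2 + 15/41*1 + 23/82*2 = 67/41 = 1.6341

1.6341 bits


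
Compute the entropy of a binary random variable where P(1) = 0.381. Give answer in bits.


H = -p*log2(p) - (1-p)*log2(1-p). -0.381*log2(0.381) = 0.530404; -0.619*log2(0.619) = 0.428341. H = 0.530404 + 0.428341 = 0.9587

0.9587 bits


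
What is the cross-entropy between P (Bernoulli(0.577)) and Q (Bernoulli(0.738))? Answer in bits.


H(P,Q) = -p*log2(q) - (1-p)*log2(1-q). -0.577*log2(0.738) = 0.252903; -0.423*log2(0.262) = 0.817389. H(P,Q) = 0.252903 + 0.817389 = 1.0703

1.0703 bits


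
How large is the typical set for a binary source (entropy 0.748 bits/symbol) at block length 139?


log2|A_typical| = nH = 139 * 0.748 = 103.972, so |A_typical| ~ 2^103.972 = 1.989e+31

1.989e+31


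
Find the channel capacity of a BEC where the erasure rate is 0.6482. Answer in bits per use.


C = 1 - epsilon = 1 - 0.6482 = 0.3518

0.3518 bits


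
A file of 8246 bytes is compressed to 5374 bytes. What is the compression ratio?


Ratio = original / compressed = 8246 / 5374 = 1.5344

1.5344


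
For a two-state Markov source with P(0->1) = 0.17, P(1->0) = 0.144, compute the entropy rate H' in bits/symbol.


Stationary distribution: pi_0 = p10/(p01+p10) = 0.4586, pi_1 = 0.5414. Entropy rate H' = pi_0*H(p01) + pi_1*H(p10) = 0.4586*0.6577 + 0.5414*0.5946 = 0.6236

0.6236 bits/symbol


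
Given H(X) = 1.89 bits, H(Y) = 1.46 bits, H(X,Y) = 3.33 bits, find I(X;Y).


I(X;Y) = H(X) + H(Y) - H(X,Y) = 1.89 + 1.46 - 3.33 = 0.02

0.02 bits


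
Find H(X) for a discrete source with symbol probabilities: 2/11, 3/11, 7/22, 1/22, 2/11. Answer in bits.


H = -sum(p_i * log2(p_i)). Terms: -(2/11)*log2(2/11) = 0.447169; -(3/11)*log2(3/11) = 0.511219; -(7/22)*log2(7/22) = 0.525661; -(1/22)*log2(1/22) = 0.202701; -(2/11)*log2(2/11) = 0.447169. H = 0.447169 + 0.511219 + 0.525661 + 0.202701 + 0.447169 = 2.1339

2.1339 bits


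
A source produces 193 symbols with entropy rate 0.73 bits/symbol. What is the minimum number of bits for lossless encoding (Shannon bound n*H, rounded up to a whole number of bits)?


Minimum bits >= n * H = 193 * 0.73 = 140.89, rounded up to a whole number of bits = 141

141 bits


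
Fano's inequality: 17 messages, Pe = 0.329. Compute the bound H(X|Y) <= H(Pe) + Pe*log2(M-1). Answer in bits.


H(Pe) = -Pe*log2(Pe) - (1-Pe)*log2(1-Pe) = -0.329*log2(0.329) - 0.671*log2(0.671) = 0.527664 + 0.386238 = 0.9139. Pe*log2(M-1) = 0.329*log2(16) = 1.316000. Bound = H(Pe) + Pe*log2(M-1) = 0.527664 + 0.386238 + 1.316000 = 2.2299

2.2299 bits


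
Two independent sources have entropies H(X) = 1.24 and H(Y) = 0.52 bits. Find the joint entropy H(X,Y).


For independent variables, H(X,Y) = H(X) + H(Y) = 1.24 + 0.52 = 1.76

1.76 bits


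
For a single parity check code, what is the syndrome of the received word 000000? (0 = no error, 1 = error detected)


Syndrome = XOR of all bits = 0 XOR 0 XOR 0 XOR 0 XOR 0 XOR 0 = 0

0


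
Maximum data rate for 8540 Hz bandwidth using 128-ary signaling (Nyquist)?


Rate = 2 * B * log2(M) = 2 * 8540 * 7.0 = 119560.0

119560.0 bps


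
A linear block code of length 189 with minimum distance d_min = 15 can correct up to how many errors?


Correction capability = floor((d-1)/2) = floor((15-1)/2) = 7

7 errors


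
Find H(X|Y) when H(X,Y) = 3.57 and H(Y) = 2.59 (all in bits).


H(X|Y) = H(X,Y) - H(Y) = 3.57 - 2.59 = 0.98

0.98 bits


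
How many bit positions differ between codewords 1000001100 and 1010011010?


Count differing positions: . . ^ . . ^ . ^ ^ . = 4 differences

4


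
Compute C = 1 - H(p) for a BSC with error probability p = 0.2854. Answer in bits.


H(p) = -p*log2(p) - (1-p)*log2(1-p) = -0.2854*log2(0.2854) - 0.7146*log2(0.7146) = 0.516272 + 0.346432 = 0.8627. C = 1 - H(p) = 1 - 0.8627 = 0.1373

0.1373 bits


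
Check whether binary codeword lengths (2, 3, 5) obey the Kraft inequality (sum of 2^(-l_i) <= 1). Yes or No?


Kraft sum = sum(2^(-l_i)) = 0.4062, need <= 1. Result: satisfied (a binary prefix-free code with these lengths exists)

Yes


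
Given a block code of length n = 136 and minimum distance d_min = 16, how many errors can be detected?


Detection capability = d_min - 1 = 16 - 1 = 15

15 errors


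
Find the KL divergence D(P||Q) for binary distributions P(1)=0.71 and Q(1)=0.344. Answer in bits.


KL = p*log2(p/q) + (1-p)*log2((1-p)/(1-q)) = 0.71*log2(0.71/0.344) + 0.29*log2(0.29/0.656) = 0.4007

0.4007 bits


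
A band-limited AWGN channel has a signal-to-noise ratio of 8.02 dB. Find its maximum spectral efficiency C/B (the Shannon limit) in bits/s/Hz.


SNR_linear = 10^(8.02/10) = 6.3387; C/B = log2(1 + SNR_linear) = log2(1 + 6.3387) = 2.8755

2.8755 bits/s/Hz


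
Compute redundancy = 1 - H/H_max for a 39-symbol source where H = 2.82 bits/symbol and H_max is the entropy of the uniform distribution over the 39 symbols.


H_max = log2(K) = log2(39) = 5.2854 bits/symbol. Redundancy = 1 - H/H_max = 1 - 2.82/5.2854 = 1 - 0.5335 = 0.4665

0.4665


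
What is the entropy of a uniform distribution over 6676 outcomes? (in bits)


H = log2(n) = log2(6676) = 12.7048

12.7048 bits


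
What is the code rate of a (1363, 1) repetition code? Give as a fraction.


Rate = k/n = 1/1363

1/1363


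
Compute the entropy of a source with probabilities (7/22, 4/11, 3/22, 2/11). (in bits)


H = -sum(p_i * log2(p_i)). Terms: -(7/22)*log2(7/22) = 0.525661; -(4/11)*log2(4/11) = 0.530702; -(3/22)*log2(3/22) = 0.391973; -(2/11)*log2(2/11) = 0.447169. H = 0.525661 + 0.530702 + 0.391973 + 0.447169 = 1.8955

1.8955 bits


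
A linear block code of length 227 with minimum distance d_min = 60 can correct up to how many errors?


Correction capability = floor((d-1)/2) = floor((60-1)/2) = 29

29 errors


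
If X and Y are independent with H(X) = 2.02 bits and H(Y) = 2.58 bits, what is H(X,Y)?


For independent variables, H(X,Y) = H(X) + H(Y) = 2.02 + 2.58 = 4.6

4.6 bits


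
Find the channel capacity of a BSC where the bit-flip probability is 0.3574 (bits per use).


H(p) = -p*log2(p) - (1-p)*log2(1-p) = -0.3574*log2(0.3574) - 0.6426*log2(0.6426) = 0.530520 + 0.409983 = 0.9405. C = 1 - H(p) = 1 - 0.9405 = 0.0595

0.0595 bits


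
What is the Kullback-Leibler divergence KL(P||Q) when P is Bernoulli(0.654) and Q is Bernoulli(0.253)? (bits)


KL = p*log2(p/q) + (1-p)*log2((1-p)/(1-q)) = 0.654*log2(0.654/0.253) + 0.346*log2(0.346/0.747) = 0.5119

0.5119 bits


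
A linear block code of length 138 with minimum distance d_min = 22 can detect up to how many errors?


Detection capability = d_min - 1 = 22 - 1 = 21

21 errors


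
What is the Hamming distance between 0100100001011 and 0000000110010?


Count differing positions: . ^ . . ^ . . ^ ^ ^ . . ^ = 6 differences

6


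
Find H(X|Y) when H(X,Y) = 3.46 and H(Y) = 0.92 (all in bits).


H(X|Y) = H(X,Y) - H(Y) = 3.46 - 0.92 = 2.54

2.54 bits


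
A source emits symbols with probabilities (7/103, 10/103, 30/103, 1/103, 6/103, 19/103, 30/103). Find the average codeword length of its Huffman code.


Huffman construction (repeatedly merge the two least-probable nodes; each merge adds 1 bit to every symbol beneath it): 1/103 + 6/103 = 7/103; 7/103 + 7/103 = 14/103; 10/103 + 14/103 = 24/103; 19/103 + 24/103 = 43/103; 30/103 + 30/103 = 60/103; 43/103 + 60/103 = 1. Resulting codeword lengths (in the order the probabilities were given): (4, 3, 2, 5, 5, 2, 2). L_avg = sum(p_i * l_i) = 7/103*4 + 10/103*3 + 30/103*2 + 1/103*5 + 6/103*5 + 19/103*2 + 30/103*2 = 251/103 = 2.4369

2.4369 bits


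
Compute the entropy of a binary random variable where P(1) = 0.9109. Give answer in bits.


H = -p*log2(p) - (1-p)*log2(1-p). -0.9109*log2(0.9109) = 0.122639; -0.0891*log2(0.0891) = 0.310819. H = 0.122639 + 0.310819 = 0.4335

0.4335 bits


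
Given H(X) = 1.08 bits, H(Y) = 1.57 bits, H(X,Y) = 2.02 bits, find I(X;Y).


I(X;Y) = H(X) + H(Y) - H(X,Y) = 1.08 + 1.57 - 2.02 = 0.63

0.63 bits


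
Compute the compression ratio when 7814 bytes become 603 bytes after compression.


Ratio = original / compressed = 7814 / 603 = 12.9585

12.9585


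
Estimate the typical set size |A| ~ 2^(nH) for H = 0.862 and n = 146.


log2|A_typical| = nH = 146 * 0.862 = 125.852, so |A_typical| ~ 2^125.852 = 7.678e+37

7.678e+37


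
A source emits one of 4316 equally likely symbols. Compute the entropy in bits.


H = log2(n) = log2(4316) = 12.0755

12.0755 bits


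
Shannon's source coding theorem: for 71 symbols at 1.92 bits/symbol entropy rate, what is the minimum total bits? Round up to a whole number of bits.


Minimum bits >= n * H = 71 * 1.92 = 136.32, rounded up to a whole number of bits = 137

137 bits


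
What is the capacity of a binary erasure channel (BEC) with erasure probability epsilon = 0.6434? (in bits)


C = 1 - epsilon = 1 - 0.6434 = 0.3566

0.3566 bits


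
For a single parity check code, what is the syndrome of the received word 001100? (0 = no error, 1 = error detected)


Syndrome = XOR of all bits = 0 XOR 0 XOR 1 XOR 1 XOR 0 XOR 0 = 0

0


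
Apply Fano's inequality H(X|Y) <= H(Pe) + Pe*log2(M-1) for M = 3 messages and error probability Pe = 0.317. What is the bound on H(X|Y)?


H(Pe) = -Pe*log2(Pe) - (1-Pe)*log2(1-Pe) = -0.317*log2(0.317) - 0.683*log2(0.683) = 0.525410 + 0.375679 = 0.9011. Pe*log2(M-1) = 0.317*log2(2) = 0.317000. Bound = H(Pe) + Pe*log2(M-1) = 0.525410 + 0.375679 + 0.317000 = 1.2181

1.2181 bits


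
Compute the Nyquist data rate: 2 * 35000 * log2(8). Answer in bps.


Rate = 2 * B * log2(M) = 2 * 35000 * 3.0 = 210000.0

210000.0 bps


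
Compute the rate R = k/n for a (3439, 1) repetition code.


Rate = k/n = 1/3439

1/3439


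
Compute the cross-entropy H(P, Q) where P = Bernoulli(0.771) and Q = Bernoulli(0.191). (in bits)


H(P,Q) = -p*log2(q) - (1-p)*log2(1-q). -0.771*log2(0.191) = 1.841422; -0.229*log2(0.809) = 0.070026. H(P,Q) = 1.841422 + 0.070026 = 1.9114

1.9114 bits


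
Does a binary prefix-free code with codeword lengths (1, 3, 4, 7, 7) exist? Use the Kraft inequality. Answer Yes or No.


Kraft sum = sum(2^(-l_i)) = 0.7031, need <= 1. Result: satisfied (a binary prefix-free code with these lengths exists)

Yes


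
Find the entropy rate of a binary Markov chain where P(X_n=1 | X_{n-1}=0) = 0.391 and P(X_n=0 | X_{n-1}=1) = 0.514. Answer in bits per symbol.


Stationary distribution: pi_0 = p10/(p01+p10) = 0.568, pi_1 = 0.432. Entropy rate H' = pi_0*H(p01) + pi_1*H(p10) = 0.568*0.9654 + 0.432*0.9994 = 0.9801

0.9801 bits/symbol


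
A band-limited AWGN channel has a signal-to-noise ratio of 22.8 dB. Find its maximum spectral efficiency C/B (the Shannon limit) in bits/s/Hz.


SNR_linear = 10^(22.8/10) = 190.5461; C/B = log2(1 + SNR_linear) = log2(1 + 190.5461) = 7.5815

7.5815 bits/s/Hz


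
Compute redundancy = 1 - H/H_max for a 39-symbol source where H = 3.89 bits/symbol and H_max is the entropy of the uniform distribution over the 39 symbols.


H_max = log2(K) = log2(39) = 5.2854 bits/symbol. Redundancy = 1 - H/H_max = 1 - 3.89/5.2854 = 1 - 0.736 = 0.264

0.264


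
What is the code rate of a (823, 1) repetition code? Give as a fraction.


Rate = k/n = 1/823

1/823


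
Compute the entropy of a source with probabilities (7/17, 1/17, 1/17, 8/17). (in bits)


H = -sum(p_i * log2(p_i)). Terms: -(7/17)*log2(7/17) = 0.527103; -(1/17)*log2(1/17) = 0.240439; -(1/17)*log2(1/17) = 0.240439; -(8/17)*log2(8/17) = 0.511747. H = 0.527103 + 0.240439 + 0.240439 + 0.511747 = 1.5197

1.5197 bits


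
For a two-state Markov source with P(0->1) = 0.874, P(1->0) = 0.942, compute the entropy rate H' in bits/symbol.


Stationary distribution: pi_0 = p10/(p01+p10) = 0.5187, pi_1 = 0.4813. Entropy rate H' = pi_0*H(p01) + pi_1*H(p10) = 0.5187*0.5464 + 0.4813*0.3195 = 0.4372

0.4372 bits/symbol


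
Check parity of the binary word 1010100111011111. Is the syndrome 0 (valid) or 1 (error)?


Syndrome = XOR of all bits = 1 XOR 0 XOR 1 XOR 0 XOR 1 XOR 0 XOR 0 XOR 1 XOR 1 XOR 1 XOR 0 XOR 1 XOR 1 XOR 1 XOR 1 XOR 1 = 1

1


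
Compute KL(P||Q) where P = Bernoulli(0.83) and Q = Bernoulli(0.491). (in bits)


KL = p*log2(p/q) + (1-p)*log2((1-p)/(1-q)) = 0.83*log2(0.83/0.491) + 0.17*log2(0.17/0.509) = 0.3597

0.3597 bits


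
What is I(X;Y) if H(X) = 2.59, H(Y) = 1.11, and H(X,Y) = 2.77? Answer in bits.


I(X;Y) = H(X) + H(Y) - H(X,Y) = 2.59 + 1.11 - 2.77 = 0.93

0.93 bits


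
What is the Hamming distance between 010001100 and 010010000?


Count differing positions: . . . . ^ ^ ^ . . = 3 differences

3


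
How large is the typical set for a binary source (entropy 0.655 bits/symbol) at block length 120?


log2|A_typical| = nH = 120 * 0.655 = 78.6, so |A_typical| ~ 2^78.6 = 4.581e+23

4.581e+23


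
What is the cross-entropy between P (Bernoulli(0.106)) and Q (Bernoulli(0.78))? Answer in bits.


H(P,Q) = -p*log2(q) - (1-p)*log2(1-q). -0.106*log2(0.78) = 0.037996; -0.894*log2(0.22) = 1.952876. H(P,Q) = 0.037996 + 1.952876 = 1.9909

1.9909 bits


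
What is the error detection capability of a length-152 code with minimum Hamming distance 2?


Detection capability = d_min - 1 = 2 - 1 = 1

1 errors


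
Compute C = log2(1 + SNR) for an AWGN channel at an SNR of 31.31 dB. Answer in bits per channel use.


SNR_linear = 10^(31.31/10) = 1352.0726; C = log2(1 + SNR_linear) = log2(1 + 1352.0726) = 10.402

10.402 bits/channel use


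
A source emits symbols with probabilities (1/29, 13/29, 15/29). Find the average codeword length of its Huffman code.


Huffman construction (repeatedly merge the two least-probable nodes; each merge adds 1 bit to every symbol beneath it): 1/29 + 13/29 = 14/29; 14/29 + 15/29 = 1. Resulting codeword lengths (in the order the probabilities were given): (2, 2, 1). L_avg = sum(p_i * l_i) = 1/29*2 + 13/29*2 + 15/29*1 = 43/29 = 1.4828

1.4828 bits


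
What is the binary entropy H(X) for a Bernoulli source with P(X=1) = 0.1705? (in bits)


H = -p*log2(p) - (1-p)*log2(1-p). -0.1705*log2(0.1705) = 0.435143; -0.8295*log2(0.8295) = 0.223705. H = 0.435143 + 0.223705 = 0.6588

0.6588 bits


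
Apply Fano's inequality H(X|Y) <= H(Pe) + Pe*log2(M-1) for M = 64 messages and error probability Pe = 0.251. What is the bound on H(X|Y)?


H(Pe) = -Pe*log2(Pe) - (1-Pe)*log2(1-Pe) = -0.251*log2(0.251) - 0.749*log2(0.749) = 0.500554 + 0.312305 = 0.8129. Pe*log2(M-1) = 0.251*log2(63) = 1.500297. Bound = H(Pe) + Pe*log2(M-1) = 0.500554 + 0.312305 + 1.500297 = 2.3132

2.3132 bits


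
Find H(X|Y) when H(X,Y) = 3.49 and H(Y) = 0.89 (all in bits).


H(X|Y) = H(X,Y) - H(Y) = 3.49 - 0.89 = 2.6

2.6 bits


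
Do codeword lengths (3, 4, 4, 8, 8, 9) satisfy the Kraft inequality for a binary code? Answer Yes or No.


Kraft sum = sum(2^(-l_i)) = 0.2598, need <= 1. Result: satisfied (a binary prefix-free code with these lengths exists)

Yes


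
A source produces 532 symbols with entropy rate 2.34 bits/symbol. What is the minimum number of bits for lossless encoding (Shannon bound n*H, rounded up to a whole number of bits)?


Minimum bits >= n * H = 532 * 2.34 = 1244.88, rounded up to a whole number of bits = 1245

1245 bits


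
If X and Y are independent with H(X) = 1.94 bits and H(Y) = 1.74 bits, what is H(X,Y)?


For independent variables, H(X,Y) = H(X) + H(Y) = 1.94 + 1.74 = 3.68

3.68 bits


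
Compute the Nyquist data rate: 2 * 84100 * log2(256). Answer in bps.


Rate = 2 * B * log2(M) = 2 * 84100 * 8.0 = 1345600.0

1345600.0 bps


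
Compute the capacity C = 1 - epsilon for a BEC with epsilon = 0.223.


C = 1 - epsilon = 1 - 0.223 = 0.777

0.777 bits


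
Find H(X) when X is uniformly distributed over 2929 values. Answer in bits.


H = log2(n) = log2(2929) = 11.5162

11.5162 bits


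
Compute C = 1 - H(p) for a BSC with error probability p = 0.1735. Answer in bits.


H(p) = -p*log2(p) - (1-p)*log2(1-p) = -0.1735*log2(0.1735) - 0.8265*log2(0.8265) = 0.438433 + 0.227216 = 0.6656. C = 1 - H(p) = 1 - 0.6656 = 0.3344

0.3344 bits


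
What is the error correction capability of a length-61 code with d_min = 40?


Correction capability = floor((d-1)/2) = floor((40-1)/2) = 19

19 errors


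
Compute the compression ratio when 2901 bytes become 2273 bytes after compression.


Ratio = original / compressed = 2901 / 2273 = 1.2763

1.2763


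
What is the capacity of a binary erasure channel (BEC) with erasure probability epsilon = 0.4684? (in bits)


C = 1 - epsilon = 1 - 0.4684 = 0.5316

0.5316 bits


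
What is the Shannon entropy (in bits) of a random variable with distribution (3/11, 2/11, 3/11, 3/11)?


H = -sum(p_i * log2(p_i)). Terms: -(3/11)*log2(3/11) = 0.511219; -(2/11)*log2(2/11) = 0.447169; -(3/11)*log2(3/11) = 0.511219; -(3/11)*log2(3/11) = 0.511219. H = 0.511219 + 0.447169 + 0.511219 + 0.511219 = 1.9808

1.9808 bits


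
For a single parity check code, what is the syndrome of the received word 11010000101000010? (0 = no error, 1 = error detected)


Syndrome = XOR of all bits = 1 XOR 1 XOR 0 XOR 1 XOR 0 XOR 0 XOR 0 XOR 0 XOR 1 XOR 0 XOR 1 XOR 0 XOR 0 XOR 0 XOR 0 XOR 1 XOR 0 = 0

0


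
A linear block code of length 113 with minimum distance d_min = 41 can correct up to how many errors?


Correction capability = floor((d-1)/2) = floor((41-1)/2) = 20

20 errors


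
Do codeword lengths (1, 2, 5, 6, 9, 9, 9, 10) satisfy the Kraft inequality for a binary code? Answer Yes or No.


Kraft sum = sum(2^(-l_i)) = 0.8037, need <= 1. Result: satisfied (a binary prefix-free code with these lengths exists)

Yes


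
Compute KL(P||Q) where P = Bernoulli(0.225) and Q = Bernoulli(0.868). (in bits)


KL = p*log2(p/q) + (1-p)*log2((1-p)/(1-q)) = 0.225*log2(0.225/0.868) + 0.775*log2(0.775/0.132) = 1.5408

1.5408 bits


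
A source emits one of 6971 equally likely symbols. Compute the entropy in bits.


H = log2(n) = log2(6971) = 12.7671

12.7671 bits


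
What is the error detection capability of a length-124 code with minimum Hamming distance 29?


Detection capability = d_min - 1 = 29 - 1 = 28

28 errors


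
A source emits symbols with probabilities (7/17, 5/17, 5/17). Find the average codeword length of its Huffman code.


Huffman construction (repeatedly merge the two least-probable nodes; each merge adds 1 bit to every symbol beneath it): 5/17 + 5/17 = 10/17; 7/17 + 10/17 = 1. Resulting codeword lengths (in the order the probabilities were given): (1, 2, 2). L_avg = sum(p_i * l_i) = 7/17*1 + 5/17*2 + 5/17*2 = 27/17 = 1.5882

1.5882 bits


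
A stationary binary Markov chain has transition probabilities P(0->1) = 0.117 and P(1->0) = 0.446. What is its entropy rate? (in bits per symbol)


Stationary distribution: pi_0 = p10/(p01+p10) = 0.7922, pi_1 = 0.2078. Entropy rate H' = pi_0*H(p01) + pi_1*H(p10) = 0.7922*0.5207 + 0.2078*0.9916 = 0.6185

0.6185 bits/symbol


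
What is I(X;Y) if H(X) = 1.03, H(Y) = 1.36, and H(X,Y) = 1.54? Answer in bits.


I(X;Y) = H(X) + H(Y) - H(X,Y) = 1.03 + 1.36 - 1.54 = 0.85

0.85 bits


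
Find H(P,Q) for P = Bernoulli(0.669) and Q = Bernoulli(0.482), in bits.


H(P,Q) = -p*log2(q) - (1-p)*log2(1-q). -0.669*log2(0.482) = 0.704387; -0.331*log2(0.518) = 0.314111. H(P,Q) = 0.704387 + 0.314111 = 1.0185

1.0185 bits


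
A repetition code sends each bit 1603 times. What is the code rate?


Rate = k/n = 1/1603

1/1603


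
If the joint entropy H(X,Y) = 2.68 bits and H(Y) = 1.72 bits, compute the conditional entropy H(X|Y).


H(X|Y) = H(X,Y) - H(Y) = 2.68 - 1.72 = 0.96

0.96 bits


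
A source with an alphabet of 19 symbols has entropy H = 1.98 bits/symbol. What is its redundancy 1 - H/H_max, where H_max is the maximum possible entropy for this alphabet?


H_max = log2(K) = log2(19) = 4.2479 bits/symbol. Redundancy = 1 - H/H_max = 1 - 1.98/4.2479 = 1 - 0.4661 = 0.5339

0.5339


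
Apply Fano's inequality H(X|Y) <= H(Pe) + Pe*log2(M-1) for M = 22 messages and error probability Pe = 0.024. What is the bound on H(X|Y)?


H(Pe) = -Pe*log2(Pe) - (1-Pe)*log2(1-Pe) = -0.024*log2(0.024) - 0.976*log2(0.976) = 0.129140 + 0.034206 = 0.1633. Pe*log2(M-1) = 0.024*log2(21) = 0.105416. Bound = H(Pe) + Pe*log2(M-1) = 0.129140 + 0.034206 + 0.105416 = 0.2688

0.2688 bits


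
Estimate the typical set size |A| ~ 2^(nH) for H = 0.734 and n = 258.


log2|A_typical| = nH = 258 * 0.734 = 189.372, so |A_typical| ~ 2^189.372 = 1.015e+57

1.015e+57


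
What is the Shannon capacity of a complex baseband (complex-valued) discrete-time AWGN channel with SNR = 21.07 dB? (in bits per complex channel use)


SNR_linear = 10^(21.07/10) = 127.9381; C = log2(1 + SNR_linear) = log2(1 + 127.9381) = 7.0105

7.0105 bits/channel use


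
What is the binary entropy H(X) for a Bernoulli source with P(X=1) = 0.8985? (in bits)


H = -p*log2(p) - (1-p)*log2(1-p). -0.8985*log2(0.8985) = 0.138737; -0.1015*log2(0.1015) = 0.334996. H = 0.138737 + 0.334996 = 0.4737

0.4737 bits


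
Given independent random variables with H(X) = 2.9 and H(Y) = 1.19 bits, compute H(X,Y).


For independent variables, H(X,Y) = H(X) + H(Y) = 2.9 + 1.19 = 4.09

4.09 bits


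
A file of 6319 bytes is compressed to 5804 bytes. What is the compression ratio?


Ratio = original / compressed = 6319 / 5804 = 1.0887

1.0887


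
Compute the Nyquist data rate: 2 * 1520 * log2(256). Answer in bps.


Rate = 2 * B * log2(M) = 2 * 1520 * 8.0 = 24320.0

24320.0 bps


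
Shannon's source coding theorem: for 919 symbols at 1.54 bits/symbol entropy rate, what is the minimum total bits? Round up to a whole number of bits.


Minimum bits >= n * H = 919 * 1.54 = 1415.26, rounded up to a whole number of bits = 1416

1416 bits


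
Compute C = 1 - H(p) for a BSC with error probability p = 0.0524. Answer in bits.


H(p) = -p*log2(p) - (1-p)*log2(1-p) = -0.0524*log2(0.0524) - 0.9476*log2(0.9476) = 0.222925 + 0.073581 = 0.2965. C = 1 - H(p) = 1 - 0.2965 = 0.7035

0.7035 bits


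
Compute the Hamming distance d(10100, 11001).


Count differing positions: . ^ ^ . ^ = 3 differences

3


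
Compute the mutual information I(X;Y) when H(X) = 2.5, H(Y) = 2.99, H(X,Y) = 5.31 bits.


I(X;Y) = H(X) + H(Y) - H(X,Y) = 2.5 + 2.99 - 5.31 = 0.18

0.18 bits


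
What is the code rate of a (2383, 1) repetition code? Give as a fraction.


Rate = k/n = 1/2383

1/2383


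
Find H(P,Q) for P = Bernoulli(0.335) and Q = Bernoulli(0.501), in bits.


H(P,Q) = -p*log2(q) - (1-p)*log2(1-q). -0.335*log2(0.501) = 0.334034; -0.665*log2(0.499) = 0.666921. H(P,Q) = 0.334034 + 0.666921 = 1.001

1.001 bits


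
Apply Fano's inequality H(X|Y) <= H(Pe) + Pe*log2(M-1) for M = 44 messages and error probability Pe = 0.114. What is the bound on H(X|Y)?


H(Pe) = -Pe*log2(Pe) - (1-Pe)*log2(1-Pe) = -0.114*log2(0.114) - 0.886*log2(0.886) = 0.357150 + 0.154715 = 0.5119. Pe*log2(M-1) = 0.114*log2(43) = 0.618594. Bound = H(Pe) + Pe*log2(M-1) = 0.357150 + 0.154715 + 0.618594 = 1.1305

1.1305 bits


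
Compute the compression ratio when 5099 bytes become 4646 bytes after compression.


Ratio = original / compressed = 5099 / 4646 = 1.0975

1.0975


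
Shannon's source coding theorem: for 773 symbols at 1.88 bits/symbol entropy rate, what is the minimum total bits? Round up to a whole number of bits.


Minimum bits >= n * H = 773 * 1.88 = 1453.24, rounded up to a whole number of bits = 1454

1454 bits


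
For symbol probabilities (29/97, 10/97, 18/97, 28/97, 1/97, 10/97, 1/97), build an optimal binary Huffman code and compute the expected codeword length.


Huffman construction (repeatedly merge the two least-probable nodes; each merge adds 1 bit to every symbol beneath it): 1/97 + 1/97 = 2/97; 2/97 + 10/97 = 12/97; 10/97 + 12/97 = 22/97; 18/97 + 22/97 = 40/97; 28/97 + 29/97 = 57/97; 40/97 + 57/97 = 1. Resulting codeword lengths (in the order the probabilities were given): (2, 4, 2, 2, 5, 3, 5). L_avg = sum(p_i * l_i) = 29/97*2 + 10/97*4 + 18/97*2 + 28/97*2 + 1/97*5 + 10/97*3 + 1/97*5 = 230/97 = 2.3711

2.3711 bits


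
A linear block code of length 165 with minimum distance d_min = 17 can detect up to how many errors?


Detection capability = d_min - 1 = 17 - 1 = 16

16 errors


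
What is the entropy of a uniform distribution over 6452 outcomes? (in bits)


H = log2(n) = log2(6452) = 12.6555

12.6555 bits


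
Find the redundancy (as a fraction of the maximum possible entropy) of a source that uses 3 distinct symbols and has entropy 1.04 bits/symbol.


H_max = log2(K) = log2(3) = 1.585 bits/symbol. Redundancy = 1 - H/H_max = 1 - 1.04/1.585 = 1 - 0.6562 = 0.3438

0.3438


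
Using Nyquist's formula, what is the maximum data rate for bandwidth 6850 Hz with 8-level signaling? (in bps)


Rate = 2 * B * log2(M) = 2 * 6850 * 3.0 = 41100.0

41100.0 bps


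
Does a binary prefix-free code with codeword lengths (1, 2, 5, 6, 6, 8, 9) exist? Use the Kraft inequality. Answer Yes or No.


Kraft sum = sum(2^(-l_i)) = 0.8184, need <= 1. Result: satisfied (a binary prefix-free code with these lengths exists)

Yes


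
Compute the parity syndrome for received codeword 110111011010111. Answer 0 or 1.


Syndrome = XOR of all bits = 1 XOR 1 XOR 0 XOR 1 XOR 1 XOR 1 XOR 0 XOR 1 XOR 1 XOR 0 XOR 1 XOR 0 XOR 1 XOR 1 XOR 1 = 1

1


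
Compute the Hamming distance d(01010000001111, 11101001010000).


Count differing positions: ^ . ^ ^ ^ . . ^ . ^ ^ ^ ^ ^ = 10 differences

10


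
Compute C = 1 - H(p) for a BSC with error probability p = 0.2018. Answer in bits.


H(p) = -p*log2(p) - (1-p)*log2(1-p) = -0.2018*log2(0.2018) - 0.7982*log2(0.7982) = 0.465957 + 0.259557 = 0.7255. C = 1 - H(p) = 1 - 0.7255 = 0.2745

0.2745 bits


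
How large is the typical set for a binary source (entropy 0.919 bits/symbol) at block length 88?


log2|A_typical| = nH = 88 * 0.919 = 80.872, so |A_typical| ~ 2^80.872 = 2.213e+24

2.213e+24


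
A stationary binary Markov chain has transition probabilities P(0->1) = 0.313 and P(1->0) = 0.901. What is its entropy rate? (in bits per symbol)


Stationary distribution: pi_0 = p10/(p01+p10) = 0.7422, pi_1 = 0.2578. Entropy rate H' = pi_0*H(p01) + pi_1*H(p10) = 0.7422*0.8966 + 0.2578*0.4658 = 0.7855

0.7855 bits/symbol


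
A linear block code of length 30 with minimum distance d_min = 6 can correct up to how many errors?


Correction capability = floor((d-1)/2) = floor((6-1)/2) = 2

2 errors


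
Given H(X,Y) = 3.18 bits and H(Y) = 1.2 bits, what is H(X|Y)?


H(X|Y) = H(X,Y) - H(Y) = 3.18 - 1.2 = 1.98

1.98 bits


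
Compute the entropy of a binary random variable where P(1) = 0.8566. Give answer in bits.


H = -p*log2(p) - (1-p)*log2(1-p). -0.8566*log2(0.8566) = 0.191284; -0.1434*log2(0.1434) = 0.401790. H = 0.191284 + 0.401790 = 0.5931

0.5931 bits


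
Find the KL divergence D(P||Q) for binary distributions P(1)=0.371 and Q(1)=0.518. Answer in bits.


KL = p*log2(p/q) + (1-p)*log2((1-p)/(1-q)) = 0.371*log2(0.371/0.518) + 0.629*log2(0.629/0.482) = 0.0629

0.0629 bits


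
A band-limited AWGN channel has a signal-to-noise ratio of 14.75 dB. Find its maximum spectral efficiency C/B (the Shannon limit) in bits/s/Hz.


SNR_linear = 10^(14.75/10) = 29.8538; C/B = log2(1 + SNR_linear) = log2(1 + 29.8538) = 4.9474

4.9474 bits/s/Hz


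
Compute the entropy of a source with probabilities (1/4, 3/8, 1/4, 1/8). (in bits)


H = -sum(p_i * log2(p_i)). Terms: -(1/4)*log2(1/4) = 0.500000; -(3/8)*log2(3/8) = 0.530639; -(1/4)*log2(1/4) = 0.500000; -(1/8)*log2(1/8) = 0.375000. H = 0.500000 + 0.530639 + 0.500000 + 0.375000 = 1.9056

1.9056 bits


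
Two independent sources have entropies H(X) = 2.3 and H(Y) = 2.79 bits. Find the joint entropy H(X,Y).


For independent variables, H(X,Y) = H(X) + H(Y) = 2.3 + 2.79 = 5.09

5.09 bits


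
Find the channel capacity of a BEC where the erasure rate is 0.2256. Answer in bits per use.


C = 1 - epsilon = 1 - 0.2256 = 0.7744

0.7744 bits


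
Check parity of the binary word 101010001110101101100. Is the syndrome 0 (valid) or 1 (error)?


Syndrome = XOR of all bits = 1 XOR 0 XOR 1 XOR 0 XOR 1 XOR 0 XOR 0 XOR 0 XOR 1 XOR 1 XOR 1 XOR 0 XOR 1 XOR 0 XOR 1 XOR 1 XOR 0 XOR 1 XOR 1 XOR 0 XOR 0 = 1

1


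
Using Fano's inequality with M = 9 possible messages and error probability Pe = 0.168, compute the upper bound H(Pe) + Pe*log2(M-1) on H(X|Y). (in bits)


H(Pe) = -Pe*log2(Pe) - (1-Pe)*log2(1-Pe) = -0.168*log2(0.168) - 0.832*log2(0.832) = 0.432342 + 0.220767 = 0.6531. Pe*log2(M-1) = 0.168*log2(8) = 0.504000. Bound = H(Pe) + Pe*log2(M-1) = 0.432342 + 0.220767 + 0.504000 = 1.1571

1.1571 bits


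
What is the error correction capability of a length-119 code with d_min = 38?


Correction capability = floor((d-1)/2) = floor((38-1)/2) = 18

18 errors


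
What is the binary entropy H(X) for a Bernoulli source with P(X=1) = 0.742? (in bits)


H = -p*log2(p) - (1-p)*log2(1-p). -0.742*log2(0.742) = 0.319438; -0.258*log2(0.258) = 0.504276. H = 0.319438 + 0.504276 = 0.8237

0.8237 bits


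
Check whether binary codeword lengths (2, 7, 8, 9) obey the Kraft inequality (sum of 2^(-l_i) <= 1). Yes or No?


Kraft sum = sum(2^(-l_i)) = 0.2637, need <= 1. Result: satisfied (a binary prefix-free code with these lengths exists)

Yes


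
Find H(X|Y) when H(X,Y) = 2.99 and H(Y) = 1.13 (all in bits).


H(X|Y) = H(X,Y) - H(Y) = 2.99 - 1.13 = 1.86

1.86 bits


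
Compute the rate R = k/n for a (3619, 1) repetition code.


Rate = k/n = 1/3619

1/3619


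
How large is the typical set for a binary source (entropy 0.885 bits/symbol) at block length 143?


log2|A_typical| = nH = 143 * 0.885 = 126.555, so |A_typical| ~ 2^126.555 = 1.250e+38

1.250e+38


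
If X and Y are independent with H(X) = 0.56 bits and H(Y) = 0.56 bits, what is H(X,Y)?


For independent variables, H(X,Y) = H(X) + H(Y) = 0.56 + 0.56 = 1.12

1.12 bits


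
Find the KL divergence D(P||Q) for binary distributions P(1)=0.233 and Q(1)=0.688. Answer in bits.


KL = p*log2(p/q) + (1-p)*log2((1-p)/(1-q)) = 0.233*log2(0.233/0.688) + 0.767*log2(0.767/0.312) = 0.6314

0.6314 bits


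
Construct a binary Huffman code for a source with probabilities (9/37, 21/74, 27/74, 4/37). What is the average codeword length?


Huffman construction (repeatedly merge the two least-probable nodes; each merge adds 1 bit to every symbol beneath it): 4/37 + 9/37 = 13/37; 21/74 + 13/37 = 47/74; 27/74 + 47/74 = 1. Resulting codeword lengths (in the order the probabilities were given): (3, 2, 1, 3). L_avg = sum(p_i * l_i) = 9/37*3 + 21/74*2 + 27/74*1 + 4/37*3 = 147/74 = 1.9865

1.9865 bits


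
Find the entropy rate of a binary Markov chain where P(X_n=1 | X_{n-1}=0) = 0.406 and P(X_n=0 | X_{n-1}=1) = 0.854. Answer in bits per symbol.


Stationary distribution: pi_0 = p10/(p01+p10) = 0.6778, pi_1 = 0.3222. Entropy rate H' = pi_0*H(p01) + pi_1*H(p10) = 0.6778*0.9744 + 0.3222*0.5997 = 0.8536

0.8536 bits/symbol


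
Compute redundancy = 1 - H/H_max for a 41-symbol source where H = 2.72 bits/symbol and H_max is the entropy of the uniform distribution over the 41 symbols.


H_max = log2(K) = log2(41) = 5.3576 bits/symbol. Redundancy = 1 - H/H_max = 1 - 2.72/5.3576 = 1 - 0.5077 = 0.4923

0.4923


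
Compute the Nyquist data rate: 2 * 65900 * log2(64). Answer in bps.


Rate = 2 * B * log2(M) = 2 * 65900 * 6.0 = 790800.0

790800.0 bps


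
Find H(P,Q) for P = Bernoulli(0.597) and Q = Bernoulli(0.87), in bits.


H(P,Q) = -p*log2(q) - (1-p)*log2(1-q). -0.597*log2(0.87) = 0.119945; -0.403*log2(0.13) = 1.186197. H(P,Q) = 0.119945 + 1.186197 = 1.3061

1.3061 bits


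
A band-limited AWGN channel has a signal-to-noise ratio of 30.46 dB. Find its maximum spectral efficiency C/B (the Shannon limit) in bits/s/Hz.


SNR_linear = 10^(30.46/10) = 1111.7317; C/B = log2(1 + SNR_linear) = log2(1 + 1111.7317) = 10.1199

10.1199 bits/s/Hz


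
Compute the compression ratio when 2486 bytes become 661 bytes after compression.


Ratio = original / compressed = 2486 / 661 = 3.761

3.761


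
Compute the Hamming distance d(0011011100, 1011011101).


Count differing positions: ^ . . . . . . . . ^ = 2 differences

2


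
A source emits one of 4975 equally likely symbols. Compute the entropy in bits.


H = log2(n) = log2(4975) = 12.2805

12.2805 bits


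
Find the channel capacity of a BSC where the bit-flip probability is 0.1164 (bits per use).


H(p) = -p*log2(p) - (1-p)*log2(1-p) = -0.1164*log2(0.1164) - 0.8836*log2(0.8836) = 0.361170 + 0.157753 = 0.5189. C = 1 - H(p) = 1 - 0.5189 = 0.4811

0.4811 bits


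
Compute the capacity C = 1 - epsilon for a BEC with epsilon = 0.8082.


C = 1 - epsilon = 1 - 0.8082 = 0.1918

0.1918 bits


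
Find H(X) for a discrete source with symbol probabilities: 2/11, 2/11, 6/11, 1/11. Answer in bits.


H = -sum(p_i * log2(p_i)). Terms: -(2/11)*log2(2/11) = 0.447169; -(2/11)*log2(2/11) = 0.447169; -(6/11)*log2(6/11) = 0.476983; -(1/11)*log2(1/11) = 0.314494. H = 0.447169 + 0.447169 + 0.476983 + 0.314494 = 1.6858

1.6858 bits


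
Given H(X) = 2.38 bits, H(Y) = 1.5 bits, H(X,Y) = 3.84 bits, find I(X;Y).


I(X;Y) = H(X) + H(Y) - H(X,Y) = 2.38 + 1.5 - 3.84 = 0.04

0.04 bits


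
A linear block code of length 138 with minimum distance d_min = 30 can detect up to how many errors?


Detection capability = d_min - 1 = 30 - 1 = 29

29 errors


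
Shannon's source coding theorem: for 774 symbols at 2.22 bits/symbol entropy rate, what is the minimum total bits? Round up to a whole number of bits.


Minimum bits >= n * H = 774 * 2.22 = 1718.28, rounded up to a whole number of bits = 1719

1719 bits


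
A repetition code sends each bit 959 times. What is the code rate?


Rate = k/n = 1/959

1/959


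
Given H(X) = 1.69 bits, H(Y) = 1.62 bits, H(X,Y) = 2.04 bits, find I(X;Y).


I(X;Y) = H(X) + H(Y) - H(X,Y) = 1.69 + 1.62 - 2.04 = 1.27

1.27 bits


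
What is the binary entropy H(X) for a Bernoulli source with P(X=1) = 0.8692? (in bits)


H = -p*log2(p) - (1-p)*log2(1-p). -0.8692*log2(0.8692) = 0.175787; -0.1308*log2(0.1308) = 0.383841. H = 0.175787 + 0.383841 = 0.5596

0.5596 bits


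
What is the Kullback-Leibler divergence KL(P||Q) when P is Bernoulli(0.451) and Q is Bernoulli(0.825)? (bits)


KL = p*log2(p/q) + (1-p)*log2((1-p)/(1-q)) = 0.451*log2(0.451/0.825) + 0.549*log2(0.549/0.175) = 0.5126

0.5126 bits


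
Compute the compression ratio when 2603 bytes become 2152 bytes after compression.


Ratio = original / compressed = 2603 / 2152 = 1.2096

1.2096


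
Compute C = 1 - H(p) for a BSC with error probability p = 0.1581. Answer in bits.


H(p) = -p*log2(p) - (1-p)*log2(1-p) = -0.1581*log2(0.1581) - 0.8419*log2(0.8419) = 0.420718 + 0.209026 = 0.6297. C = 1 - H(p) = 1 - 0.6297 = 0.3703

0.3703 bits


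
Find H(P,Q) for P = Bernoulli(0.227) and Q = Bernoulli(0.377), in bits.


H(P,Q) = -p*log2(q) - (1-p)*log2(1-q). -0.227*log2(0.377) = 0.319472; -0.773*log2(0.623) = 0.527724. H(P,Q) = 0.319472 + 0.527724 = 0.8472

0.8472 bits


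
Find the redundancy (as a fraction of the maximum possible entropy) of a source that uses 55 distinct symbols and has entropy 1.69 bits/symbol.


H_max = log2(K) = log2(55) = 5.7814 bits/symbol. Redundancy = 1 - H/H_max = 1 - 1.69/5.7814 = 1 - 0.2923 = 0.7077

0.7077


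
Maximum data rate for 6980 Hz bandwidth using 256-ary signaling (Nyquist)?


Rate = 2 * B * log2(M) = 2 * 6980 * 8.0 = 111680.0

111680.0 bps


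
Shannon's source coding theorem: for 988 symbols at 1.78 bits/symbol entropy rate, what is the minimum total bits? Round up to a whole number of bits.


Minimum bits >= n * H = 988 * 1.78 = 1758.64, rounded up to a whole number of bits = 1759

1759 bits


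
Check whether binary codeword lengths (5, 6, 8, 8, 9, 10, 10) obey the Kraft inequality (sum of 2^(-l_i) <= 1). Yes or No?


Kraft sum = sum(2^(-l_i)) = 0.0586, need <= 1. Result: satisfied (a binary prefix-free code with these lengths exists)

Yes


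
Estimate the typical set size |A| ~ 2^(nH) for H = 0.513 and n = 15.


log2|A_typical| = nH = 15 * 0.513 = 7.695, so |A_typical| ~ 2^7.695 = 2.072e+02

2.072e+02


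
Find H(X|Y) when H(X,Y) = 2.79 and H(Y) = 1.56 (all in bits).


H(X|Y) = H(X,Y) - H(Y) = 2.79 - 1.56 = 1.23

1.23 bits


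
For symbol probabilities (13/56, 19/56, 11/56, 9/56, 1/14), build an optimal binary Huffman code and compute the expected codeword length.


Huffman construction (repeatedly merge the two least-probable nodes; each merge adds 1 bit to every symbol beneath it): 1/14 + 9/56 = 13/56; 11/56 + 13/56 = 3/7; 13/56 + 19/56 = 4/7; 3/7 + 4/7 = 1. Resulting codeword lengths (in the order the probabilities were given): (2, 2, 2, 3, 3). L_avg = sum(p_i * l_i) = 13/56*2 + 19/56*2 + 11/56*2 + 9/56*3 + 1/14*3 = 125/56 = 2.2321

2.2321 bits
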